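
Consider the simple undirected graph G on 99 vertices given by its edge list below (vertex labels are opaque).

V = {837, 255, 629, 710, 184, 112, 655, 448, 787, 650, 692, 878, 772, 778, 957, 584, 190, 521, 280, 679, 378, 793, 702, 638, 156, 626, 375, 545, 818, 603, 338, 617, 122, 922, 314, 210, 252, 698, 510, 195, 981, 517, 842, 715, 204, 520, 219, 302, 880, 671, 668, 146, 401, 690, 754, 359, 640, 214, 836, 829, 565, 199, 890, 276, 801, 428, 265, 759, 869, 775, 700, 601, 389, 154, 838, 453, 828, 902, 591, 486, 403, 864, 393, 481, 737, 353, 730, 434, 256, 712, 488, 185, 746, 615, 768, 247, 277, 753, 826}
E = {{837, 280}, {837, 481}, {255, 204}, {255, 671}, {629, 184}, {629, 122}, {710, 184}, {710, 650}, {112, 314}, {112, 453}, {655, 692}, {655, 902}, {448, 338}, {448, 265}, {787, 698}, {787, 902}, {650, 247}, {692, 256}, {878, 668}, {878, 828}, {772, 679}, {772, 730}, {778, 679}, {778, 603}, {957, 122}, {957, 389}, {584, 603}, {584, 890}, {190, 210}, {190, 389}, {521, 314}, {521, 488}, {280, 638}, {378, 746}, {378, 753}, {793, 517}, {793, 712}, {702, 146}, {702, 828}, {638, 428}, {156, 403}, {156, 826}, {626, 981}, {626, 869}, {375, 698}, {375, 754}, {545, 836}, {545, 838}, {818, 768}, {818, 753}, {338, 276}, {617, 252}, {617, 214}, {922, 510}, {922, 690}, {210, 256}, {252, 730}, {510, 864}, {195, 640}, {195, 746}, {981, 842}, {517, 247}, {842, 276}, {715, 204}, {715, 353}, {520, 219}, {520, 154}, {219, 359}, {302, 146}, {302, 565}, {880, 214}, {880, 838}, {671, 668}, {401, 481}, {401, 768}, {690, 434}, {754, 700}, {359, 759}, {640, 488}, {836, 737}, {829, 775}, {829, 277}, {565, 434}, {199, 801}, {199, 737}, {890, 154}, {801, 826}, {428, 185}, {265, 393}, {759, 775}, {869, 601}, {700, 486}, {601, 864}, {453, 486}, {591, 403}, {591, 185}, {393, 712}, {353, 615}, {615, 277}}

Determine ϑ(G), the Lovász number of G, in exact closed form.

Vertex 378 has 2 neighbors: 746, 753.
deg(434) = 2; N(434) = {690, 565}.
Vertex 690 has 2 neighbors: 922, 434.
N(486) = {700, 453}, |N(486)| = 2.
Regular of degree 2 on 99 vertices: this is C_{99}, the 99-cycle.
The 50 distinct eigenvalues: [2.0, 1.995973, 1.98391, 1.963857, 1.935897, 1.900142, 1.856736, 1.805853, 1.747699, 1.682507, 1.610541, 1.532089, 1.447468, 1.357019, 1.261105, 1.160114, 1.054451, 0.944542, 0.83083, 0.713772, 0.593841, 0.471518, 0.347296, 0.221676, 0.095164, -0.031732, -0.1585, -0.28463, -0.409613, -0.532948, -0.654136, -0.77269, -0.888133, -1.0, -1.10784, -1.211219, -1.309721, -1.40295, -1.490529, -1.572106, -1.647353, -1.715967, -1.777671, -1.832217, -1.879385, -1.918986, -1.95086, -1.974878, -1.990944, -1.998993].
ϑ = −N·λ_min/(λ_max−λ_min) = −99·(-2*cos(pi/99))/(2−(-2*cos(pi/99))) = 99*cos(pi/99)/(cos(pi/99) + 1).
ϑ(G) ≈ 49.4875.
Check 49 ≤ 99*cos(pi/99)/(cos(pi/99) + 1) ≤ 50: both strict.

99*cos(pi/99)/(cos(pi/99) + 1)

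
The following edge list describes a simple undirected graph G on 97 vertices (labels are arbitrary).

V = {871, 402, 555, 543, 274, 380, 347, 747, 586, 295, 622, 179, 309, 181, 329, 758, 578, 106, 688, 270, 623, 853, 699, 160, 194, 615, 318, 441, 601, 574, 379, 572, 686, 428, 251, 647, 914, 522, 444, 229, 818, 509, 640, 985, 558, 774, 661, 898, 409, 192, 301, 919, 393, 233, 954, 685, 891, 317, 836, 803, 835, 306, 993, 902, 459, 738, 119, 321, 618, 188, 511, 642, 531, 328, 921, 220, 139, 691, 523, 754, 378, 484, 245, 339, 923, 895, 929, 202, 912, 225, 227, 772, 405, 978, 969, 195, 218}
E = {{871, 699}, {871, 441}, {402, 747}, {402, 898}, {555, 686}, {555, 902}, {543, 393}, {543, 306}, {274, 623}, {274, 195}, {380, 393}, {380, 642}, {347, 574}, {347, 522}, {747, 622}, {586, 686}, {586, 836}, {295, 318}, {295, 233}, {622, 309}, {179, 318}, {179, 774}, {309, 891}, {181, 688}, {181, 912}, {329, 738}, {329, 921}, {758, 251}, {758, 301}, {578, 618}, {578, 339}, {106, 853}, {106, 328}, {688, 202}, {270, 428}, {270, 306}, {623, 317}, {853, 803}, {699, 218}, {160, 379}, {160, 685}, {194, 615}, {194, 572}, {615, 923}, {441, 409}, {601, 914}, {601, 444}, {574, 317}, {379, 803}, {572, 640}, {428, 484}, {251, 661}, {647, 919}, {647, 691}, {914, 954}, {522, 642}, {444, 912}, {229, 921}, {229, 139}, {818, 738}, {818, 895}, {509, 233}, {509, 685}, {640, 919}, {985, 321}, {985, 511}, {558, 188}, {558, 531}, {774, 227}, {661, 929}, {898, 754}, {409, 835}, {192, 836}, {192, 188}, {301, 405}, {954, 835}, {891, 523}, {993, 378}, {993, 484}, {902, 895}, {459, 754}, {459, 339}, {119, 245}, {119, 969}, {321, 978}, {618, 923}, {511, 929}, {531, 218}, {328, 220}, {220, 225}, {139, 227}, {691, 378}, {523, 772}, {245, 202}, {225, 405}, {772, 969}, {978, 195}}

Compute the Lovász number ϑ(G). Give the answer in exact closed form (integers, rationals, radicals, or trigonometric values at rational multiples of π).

97*cos(pi/97)/(cos(pi/97) + 1)

N(929) = {661, 511}, |N(929)| = 2.
N(921) = {329, 229}, |N(921)| = 2.
deg(380) = 2; N(380) = {393, 642}.
Vertex 803 has 2 neighbors: 853, 379.
Regular of degree 2 on 97 vertices: connected 2-regular on 97 ⇒ C_{97}.
The 49 distinct eigenvalues: [2.0, 1.995806, 1.98324, 1.962356, 1.933242, 1.896018, 1.850842, 1.797903, 1.737423, 1.669656, 1.594886, 1.513426, 1.425618, 1.33183, 1.232457, 1.127914, 1.01864, 0.905094, 0.787752, 0.667105, 0.54366, 0.417935, 0.290457, 0.161761, 0.032386, -0.097124, -0.226228, -0.354382, -0.48105, -0.6057, -0.72781, -0.846867, -0.962372, -1.07384, -1.180805, -1.282816, -1.379448, -1.470293, -1.554971, -1.633127, -1.704434, -1.768591, -1.82533, -1.874413, -1.915635, -1.948821, -1.973833, -1.990567, -1.998951].
With N=97: ϑ(G) = 97·(-(-1)*2*cos(pi/97))/(2−(-2*cos(pi/97))) = 97*cos(pi/97)/(cos(pi/97) + 1).
ϑ(G) ≈ 48.48727921.
Sandwich: α(G)=48 ≤ ϑ(G)=97*cos(pi/97)/(cos(pi/97) + 1) ≤ χ(Ḡ)=49 (both strict).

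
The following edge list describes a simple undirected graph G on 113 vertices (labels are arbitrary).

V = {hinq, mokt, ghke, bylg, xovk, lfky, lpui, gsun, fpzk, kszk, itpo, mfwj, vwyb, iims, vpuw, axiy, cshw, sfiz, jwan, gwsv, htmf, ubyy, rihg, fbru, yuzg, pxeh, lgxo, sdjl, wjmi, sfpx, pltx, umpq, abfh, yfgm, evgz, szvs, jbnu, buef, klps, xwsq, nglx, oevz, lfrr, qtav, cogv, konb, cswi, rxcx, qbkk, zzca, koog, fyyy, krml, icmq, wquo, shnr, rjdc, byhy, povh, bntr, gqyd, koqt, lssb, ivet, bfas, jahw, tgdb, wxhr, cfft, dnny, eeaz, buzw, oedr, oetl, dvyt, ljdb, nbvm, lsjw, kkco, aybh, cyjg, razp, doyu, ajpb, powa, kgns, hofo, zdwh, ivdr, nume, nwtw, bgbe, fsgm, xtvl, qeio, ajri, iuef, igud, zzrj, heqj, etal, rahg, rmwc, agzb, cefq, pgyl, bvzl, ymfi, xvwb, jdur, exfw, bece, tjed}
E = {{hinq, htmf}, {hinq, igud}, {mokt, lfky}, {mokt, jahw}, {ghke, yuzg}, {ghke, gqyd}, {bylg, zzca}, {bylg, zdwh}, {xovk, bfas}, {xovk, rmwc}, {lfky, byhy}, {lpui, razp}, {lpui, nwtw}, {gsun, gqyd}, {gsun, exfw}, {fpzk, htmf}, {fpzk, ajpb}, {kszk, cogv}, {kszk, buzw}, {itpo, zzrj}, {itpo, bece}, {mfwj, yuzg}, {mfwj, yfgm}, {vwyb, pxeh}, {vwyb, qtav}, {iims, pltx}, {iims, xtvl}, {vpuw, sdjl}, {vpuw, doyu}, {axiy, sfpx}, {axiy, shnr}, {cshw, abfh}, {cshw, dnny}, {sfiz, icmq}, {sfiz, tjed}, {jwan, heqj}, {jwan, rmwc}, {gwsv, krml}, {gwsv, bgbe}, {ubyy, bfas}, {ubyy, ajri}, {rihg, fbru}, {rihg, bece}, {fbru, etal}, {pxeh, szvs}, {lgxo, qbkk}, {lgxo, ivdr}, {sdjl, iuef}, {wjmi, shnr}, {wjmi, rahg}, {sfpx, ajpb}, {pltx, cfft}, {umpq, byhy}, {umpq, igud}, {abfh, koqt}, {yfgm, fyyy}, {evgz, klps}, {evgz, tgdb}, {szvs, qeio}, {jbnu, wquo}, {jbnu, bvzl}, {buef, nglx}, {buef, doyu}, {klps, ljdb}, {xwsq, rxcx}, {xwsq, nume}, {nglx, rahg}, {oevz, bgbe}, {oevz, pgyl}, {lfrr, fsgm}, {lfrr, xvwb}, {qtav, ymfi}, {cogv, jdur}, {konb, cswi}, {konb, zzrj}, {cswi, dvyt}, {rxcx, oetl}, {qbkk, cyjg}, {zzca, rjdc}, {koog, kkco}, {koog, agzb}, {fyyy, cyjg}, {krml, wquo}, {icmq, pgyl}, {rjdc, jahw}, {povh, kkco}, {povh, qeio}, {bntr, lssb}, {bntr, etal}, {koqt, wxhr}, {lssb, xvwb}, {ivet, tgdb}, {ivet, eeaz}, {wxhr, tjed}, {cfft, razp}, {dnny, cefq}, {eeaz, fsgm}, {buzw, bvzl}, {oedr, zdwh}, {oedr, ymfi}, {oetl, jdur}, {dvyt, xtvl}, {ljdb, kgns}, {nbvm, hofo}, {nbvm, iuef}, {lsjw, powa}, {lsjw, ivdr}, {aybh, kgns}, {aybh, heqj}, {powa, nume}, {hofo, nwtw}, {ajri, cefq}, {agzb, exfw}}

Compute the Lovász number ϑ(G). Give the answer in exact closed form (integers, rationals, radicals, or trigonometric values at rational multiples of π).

113*cos(pi/113)/(cos(pi/113) + 1)

Vertex jdur has 2 neighbors: cogv, oetl.
Vertex evgz has 2 neighbors: klps, tgdb.
deg(eeaz) = 2; N(eeaz) = {ivet, fsgm}.
Vertex gqyd has 2 neighbors: ghke, gsun.
deg(v) = 2 for all v (|V|=113); a single 113-cycle (edge-transitive).
The 57 distinct eigenvalues: [2.0, 1.997, 1.988, 1.972, 1.951, 1.923, 1.89, 1.85, 1.805, 1.755, 1.699, 1.637, 1.571, 1.5, 1.424, 1.344, 1.259, 1.171, 1.079, 0.984, 0.886, 0.785, 0.681, 0.576, 0.468, 0.359, 0.25, 0.139, 0.028, -0.083, -0.194, -0.305, -0.414, -0.522, -0.629, -0.733, -0.835, -0.935, -1.032, -1.126, -1.216, -1.302, -1.384, -1.462, -1.536, -1.605, -1.669, -1.727, -1.781, -1.829, -1.871, -1.907, -1.938, -1.962, -1.981, -1.993, -1.999].
Lovász: ϑ = −113(-2*cos(pi/113))/(2+-(-1)*2*cos(pi/113)) = 113*cos(pi/113)/(cos(pi/113) + 1).
Numerically 56.4891.
Lovász sandwich 56 ≤ 113*cos(pi/113)/(cos(pi/113) + 1) ≤ 57: both strict.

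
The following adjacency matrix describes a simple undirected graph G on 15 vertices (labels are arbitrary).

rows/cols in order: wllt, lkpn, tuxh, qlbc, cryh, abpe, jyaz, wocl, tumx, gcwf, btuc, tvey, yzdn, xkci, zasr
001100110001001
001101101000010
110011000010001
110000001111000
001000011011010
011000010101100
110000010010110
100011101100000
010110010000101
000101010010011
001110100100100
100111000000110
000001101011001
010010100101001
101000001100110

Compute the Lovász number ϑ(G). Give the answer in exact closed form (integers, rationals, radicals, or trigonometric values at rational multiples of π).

5

deg(wocl) = 6; N(wocl) = {wllt, cryh, abpe, jyaz, tumx, gcwf}.
N(wllt) = {tuxh, qlbc, jyaz, wocl, tvey, zasr}, |N(wllt)| = 6.
Vertex qlbc has 6 neighbors: wllt, lkpn, tumx, gcwf, btuc, tvey.
N(cryh) = {tuxh, wocl, tumx, btuc, tvey, xkci}, |N(cryh)| = 6.
deg(v) = 6 for all v (|V|=15); this is K(6,2), the Kneser graph.
A has 3 distinct eigenvalues ≈ [6.0, 1.0, -3.0].
ϑ = −N·λ_min/(λ_max−λ_min) = −15·(-3)/(6−(-3)) = 5.
ϑ(G) ≈ 5.0000000.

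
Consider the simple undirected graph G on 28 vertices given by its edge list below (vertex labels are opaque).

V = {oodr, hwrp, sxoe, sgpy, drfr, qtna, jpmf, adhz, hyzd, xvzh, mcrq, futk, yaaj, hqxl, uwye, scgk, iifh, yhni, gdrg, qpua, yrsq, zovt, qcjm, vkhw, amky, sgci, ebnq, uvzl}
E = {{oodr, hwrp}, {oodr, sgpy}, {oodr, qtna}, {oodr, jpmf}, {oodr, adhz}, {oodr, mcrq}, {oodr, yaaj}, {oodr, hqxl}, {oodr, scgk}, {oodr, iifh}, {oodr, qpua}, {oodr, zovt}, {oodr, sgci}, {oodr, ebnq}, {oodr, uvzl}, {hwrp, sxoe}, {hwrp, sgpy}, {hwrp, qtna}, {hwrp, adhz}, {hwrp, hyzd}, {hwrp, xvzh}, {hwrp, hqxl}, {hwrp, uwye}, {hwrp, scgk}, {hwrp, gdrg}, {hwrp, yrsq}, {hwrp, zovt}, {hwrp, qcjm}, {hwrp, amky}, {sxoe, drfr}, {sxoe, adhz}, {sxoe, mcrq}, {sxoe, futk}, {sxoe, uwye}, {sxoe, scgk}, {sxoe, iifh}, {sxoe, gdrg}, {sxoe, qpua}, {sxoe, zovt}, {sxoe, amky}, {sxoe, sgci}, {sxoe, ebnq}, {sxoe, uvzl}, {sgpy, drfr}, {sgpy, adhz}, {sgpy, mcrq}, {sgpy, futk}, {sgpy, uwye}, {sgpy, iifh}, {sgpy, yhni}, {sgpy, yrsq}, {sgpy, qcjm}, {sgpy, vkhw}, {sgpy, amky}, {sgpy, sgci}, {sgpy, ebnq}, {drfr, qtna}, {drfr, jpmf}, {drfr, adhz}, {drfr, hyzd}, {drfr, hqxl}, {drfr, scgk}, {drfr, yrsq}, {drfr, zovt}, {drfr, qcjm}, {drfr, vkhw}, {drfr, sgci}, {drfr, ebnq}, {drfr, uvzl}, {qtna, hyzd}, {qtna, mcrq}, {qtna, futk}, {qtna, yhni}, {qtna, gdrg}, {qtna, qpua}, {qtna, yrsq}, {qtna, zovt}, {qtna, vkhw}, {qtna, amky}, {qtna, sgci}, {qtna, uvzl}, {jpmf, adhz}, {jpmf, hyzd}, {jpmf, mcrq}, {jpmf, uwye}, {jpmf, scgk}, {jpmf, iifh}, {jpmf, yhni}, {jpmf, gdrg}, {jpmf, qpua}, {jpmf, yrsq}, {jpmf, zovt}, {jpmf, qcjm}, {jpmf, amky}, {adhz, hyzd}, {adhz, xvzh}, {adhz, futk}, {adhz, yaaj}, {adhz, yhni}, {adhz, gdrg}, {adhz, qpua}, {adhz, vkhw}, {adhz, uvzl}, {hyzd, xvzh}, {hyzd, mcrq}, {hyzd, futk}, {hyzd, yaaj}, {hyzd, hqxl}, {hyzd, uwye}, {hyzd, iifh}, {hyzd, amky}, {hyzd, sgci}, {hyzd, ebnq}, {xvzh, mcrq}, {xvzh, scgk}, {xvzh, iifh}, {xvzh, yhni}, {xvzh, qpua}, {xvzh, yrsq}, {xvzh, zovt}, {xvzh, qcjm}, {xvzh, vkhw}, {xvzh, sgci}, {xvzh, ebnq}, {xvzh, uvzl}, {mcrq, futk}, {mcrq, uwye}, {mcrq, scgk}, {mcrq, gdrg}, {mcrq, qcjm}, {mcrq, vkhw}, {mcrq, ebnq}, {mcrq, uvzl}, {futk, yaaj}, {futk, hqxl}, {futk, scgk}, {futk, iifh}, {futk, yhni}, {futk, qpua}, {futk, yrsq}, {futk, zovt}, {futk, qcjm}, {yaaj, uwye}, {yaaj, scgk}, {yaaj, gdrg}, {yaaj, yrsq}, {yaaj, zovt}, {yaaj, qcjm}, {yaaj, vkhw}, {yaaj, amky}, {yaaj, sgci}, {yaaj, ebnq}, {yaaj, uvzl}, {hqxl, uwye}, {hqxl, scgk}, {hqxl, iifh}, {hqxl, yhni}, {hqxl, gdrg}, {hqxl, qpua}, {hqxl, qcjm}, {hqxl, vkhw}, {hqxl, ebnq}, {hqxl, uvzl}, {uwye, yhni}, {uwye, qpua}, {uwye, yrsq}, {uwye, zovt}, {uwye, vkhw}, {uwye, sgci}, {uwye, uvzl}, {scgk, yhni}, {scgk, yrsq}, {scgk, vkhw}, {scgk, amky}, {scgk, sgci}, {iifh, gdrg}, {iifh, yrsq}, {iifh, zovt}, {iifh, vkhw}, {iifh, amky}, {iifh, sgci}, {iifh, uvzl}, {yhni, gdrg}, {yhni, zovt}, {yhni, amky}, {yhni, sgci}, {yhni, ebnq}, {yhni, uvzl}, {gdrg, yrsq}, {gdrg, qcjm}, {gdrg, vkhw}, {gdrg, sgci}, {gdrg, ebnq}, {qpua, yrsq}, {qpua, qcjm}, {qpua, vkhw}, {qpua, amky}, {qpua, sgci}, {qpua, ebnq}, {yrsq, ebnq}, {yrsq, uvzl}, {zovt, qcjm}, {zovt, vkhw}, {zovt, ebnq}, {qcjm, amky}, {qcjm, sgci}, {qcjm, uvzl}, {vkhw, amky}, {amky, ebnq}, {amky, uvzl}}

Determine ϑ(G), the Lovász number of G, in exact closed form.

N(vkhw) = {sgpy, drfr, qtna, adhz, xvzh, mcrq, yaaj, hqxl, uwye, scgk, iifh, gdrg, qpua, zovt, amky}, |N(vkhw)| = 15.
Vertex hwrp has 15 neighbors: oodr, sxoe, sgpy, qtna, adhz, hyzd, xvzh, hqxl, uwye, scgk, gdrg, yrsq, zovt, qcjm, amky.
N(qtna) = {oodr, hwrp, drfr, hyzd, mcrq, futk, yhni, gdrg, qpua, yrsq, zovt, vkhw, amky, sgci, uvzl}, |N(qtna)| = 15.
Vertex scgk has 15 neighbors: oodr, hwrp, sxoe, drfr, jpmf, xvzh, mcrq, futk, yaaj, hqxl, yhni, yrsq, vkhw, amky, sgci.
28-vertex 15-regular graph: Kneser-type, 2-subsets of [8].
A has 3 distinct eigenvalues ≈ [15.0, 1.0, -5.0].
Lovász (edge-transitive): ϑ = −28·(-5)/((15)−(-5)) = 7.
Numerically 7.000000.

7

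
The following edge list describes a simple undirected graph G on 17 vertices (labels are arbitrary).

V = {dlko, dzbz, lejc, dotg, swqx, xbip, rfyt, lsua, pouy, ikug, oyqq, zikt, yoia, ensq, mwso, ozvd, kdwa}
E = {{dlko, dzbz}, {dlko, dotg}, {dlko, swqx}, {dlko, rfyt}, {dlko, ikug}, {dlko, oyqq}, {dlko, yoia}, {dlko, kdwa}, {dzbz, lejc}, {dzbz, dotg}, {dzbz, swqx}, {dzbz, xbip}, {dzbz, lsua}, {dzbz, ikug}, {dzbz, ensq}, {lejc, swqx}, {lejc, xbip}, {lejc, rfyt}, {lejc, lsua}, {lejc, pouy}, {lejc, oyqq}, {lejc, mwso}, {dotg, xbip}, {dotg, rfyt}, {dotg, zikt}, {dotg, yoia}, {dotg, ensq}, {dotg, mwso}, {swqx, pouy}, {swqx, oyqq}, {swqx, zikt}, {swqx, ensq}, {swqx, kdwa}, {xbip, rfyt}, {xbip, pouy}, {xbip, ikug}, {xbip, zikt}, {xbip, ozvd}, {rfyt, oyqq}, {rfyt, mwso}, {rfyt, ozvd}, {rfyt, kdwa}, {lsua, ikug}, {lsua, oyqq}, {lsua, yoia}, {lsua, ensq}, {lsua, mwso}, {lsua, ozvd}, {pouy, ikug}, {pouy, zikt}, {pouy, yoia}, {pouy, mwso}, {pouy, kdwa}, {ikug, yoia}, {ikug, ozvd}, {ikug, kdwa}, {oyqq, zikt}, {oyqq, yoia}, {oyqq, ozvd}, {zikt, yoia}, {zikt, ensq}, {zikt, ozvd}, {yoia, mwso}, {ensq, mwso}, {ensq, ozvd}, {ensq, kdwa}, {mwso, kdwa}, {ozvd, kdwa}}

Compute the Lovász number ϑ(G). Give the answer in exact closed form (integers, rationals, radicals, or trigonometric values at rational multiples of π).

Vertex yoia has 8 neighbors: dlko, dotg, lsua, pouy, ikug, oyqq, zikt, mwso.
Vertex zikt has 8 neighbors: dotg, swqx, xbip, pouy, oyqq, yoia, ensq, ozvd.
deg(dzbz) = 8; N(dzbz) = {dlko, lejc, dotg, swqx, xbip, lsua, ikug, ensq}.
N(pouy) = {lejc, swqx, xbip, ikug, zikt, yoia, mwso, kdwa}, |N(pouy)| = 8.
Every vertex has degree 8 (N=17); strongly regular (17,8,3,4).
A has 3 distinct eigenvalues ≈ [8.0, 1.56155, -2.56155].
Lovász: ϑ = −17(-sqrt(17)/2 - 1/2)/(8+-(-sqrt(17)/2 - 1/2)) = sqrt(17).
Numerically 4.12311.

sqrt(17)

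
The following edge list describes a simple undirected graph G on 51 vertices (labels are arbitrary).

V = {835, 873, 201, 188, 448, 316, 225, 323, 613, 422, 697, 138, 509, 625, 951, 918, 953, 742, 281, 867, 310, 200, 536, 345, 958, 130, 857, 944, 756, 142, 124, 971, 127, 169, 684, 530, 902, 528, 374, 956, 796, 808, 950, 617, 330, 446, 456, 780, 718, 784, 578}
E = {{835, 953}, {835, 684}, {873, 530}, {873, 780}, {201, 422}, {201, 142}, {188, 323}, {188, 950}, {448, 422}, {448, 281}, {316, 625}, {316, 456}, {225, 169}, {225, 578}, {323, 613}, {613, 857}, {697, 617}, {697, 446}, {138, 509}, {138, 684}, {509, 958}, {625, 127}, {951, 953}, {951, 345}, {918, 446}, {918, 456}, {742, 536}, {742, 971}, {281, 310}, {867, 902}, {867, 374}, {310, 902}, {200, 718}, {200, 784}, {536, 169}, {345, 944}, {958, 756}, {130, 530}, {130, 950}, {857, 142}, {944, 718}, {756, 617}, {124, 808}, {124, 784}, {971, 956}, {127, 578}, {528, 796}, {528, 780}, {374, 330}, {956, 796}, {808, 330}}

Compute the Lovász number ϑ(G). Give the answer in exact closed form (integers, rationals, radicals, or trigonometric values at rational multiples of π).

51*cos(pi/51)/(cos(pi/51) + 1)

deg(625) = 2; N(625) = {316, 127}.
Vertex 902 has 2 neighbors: 867, 310.
Vertex 124 has 2 neighbors: 808, 784.
deg(509) = 2; N(509) = {138, 958}.
deg(v) = 2 for all v (|V|=51); this is C_{51}, the 51-cycle.
Distinct eigenvalues (to 5 d.p.): [2.0, 1.98484, 1.93959, 1.86494, 1.76202, 1.63239, 1.47802, 1.30124, 1.10473, 0.89148, 0.66471, 0.42787, 0.18454, -0.06159, -0.30678, -0.54733, -0.77957, -1.0, -1.20527, -1.39227, -1.55816, -1.70043, -1.81693, -1.90588, -1.96595, -1.99621].
Lovász (edge-transitive): ϑ = −51·(-2*cos(pi/51))/((2)−(-2*cos(pi/51))) = 51*cos(pi/51)/(cos(pi/51) + 1).
≈ 25.475794486 (to 9 d.p.).
Check 25 ≤ 51*cos(pi/51)/(cos(pi/51) + 1) ≤ 26: both strict.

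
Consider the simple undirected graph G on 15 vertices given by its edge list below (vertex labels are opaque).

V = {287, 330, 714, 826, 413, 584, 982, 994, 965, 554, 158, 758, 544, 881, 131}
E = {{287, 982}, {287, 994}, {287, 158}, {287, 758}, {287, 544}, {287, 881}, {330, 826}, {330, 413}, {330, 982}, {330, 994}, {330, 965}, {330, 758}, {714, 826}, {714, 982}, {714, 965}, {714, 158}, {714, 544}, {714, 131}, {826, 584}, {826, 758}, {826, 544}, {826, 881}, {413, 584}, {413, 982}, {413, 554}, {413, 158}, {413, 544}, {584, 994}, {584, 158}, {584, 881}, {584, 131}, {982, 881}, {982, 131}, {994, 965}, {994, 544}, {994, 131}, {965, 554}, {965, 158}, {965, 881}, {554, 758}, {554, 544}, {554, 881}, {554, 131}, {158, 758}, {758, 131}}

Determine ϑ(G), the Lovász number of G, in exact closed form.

Vertex 287 has 6 neighbors: 982, 994, 158, 758, 544, 881.
deg(584) = 6; N(584) = {826, 413, 994, 158, 881, 131}.
deg(158) = 6; N(158) = {287, 714, 413, 584, 965, 758}.
Vertex 330 has 6 neighbors: 826, 413, 982, 994, 965, 758.
15-vertex 6-regular graph: this is K(6,2), the Kneser graph.
Distinct eigenvalues (to 3 d.p.): [6.0, 1.0, -3.0].
With N=15: ϑ(G) = 15·(-1*(-3))/(6−(-3)) = 5.
ϑ(G) ≈ 5.000000000.

5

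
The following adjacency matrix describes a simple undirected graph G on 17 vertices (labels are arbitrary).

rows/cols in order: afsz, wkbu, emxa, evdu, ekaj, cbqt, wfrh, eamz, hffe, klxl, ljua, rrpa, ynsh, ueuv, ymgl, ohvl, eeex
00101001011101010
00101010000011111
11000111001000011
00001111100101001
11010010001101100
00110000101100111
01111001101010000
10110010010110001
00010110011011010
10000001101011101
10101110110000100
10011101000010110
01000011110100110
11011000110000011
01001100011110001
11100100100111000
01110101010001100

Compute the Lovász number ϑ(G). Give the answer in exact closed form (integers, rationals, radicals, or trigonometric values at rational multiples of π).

sqrt(17)

deg(emxa) = 8; N(emxa) = {afsz, wkbu, cbqt, wfrh, eamz, ljua, ohvl, eeex}.
deg(ohvl) = 8; N(ohvl) = {afsz, wkbu, emxa, cbqt, hffe, rrpa, ynsh, ueuv}.
Vertex evdu has 8 neighbors: ekaj, cbqt, wfrh, eamz, hffe, rrpa, ueuv, eeex.
Vertex ekaj has 8 neighbors: afsz, wkbu, evdu, wfrh, ljua, rrpa, ueuv, ymgl.
8-regular, N=17; strongly regular (17,8,3,4).
The 3 distinct eigenvalues: [8.0, 1.562, -2.562].
−17·(-sqrt(17)/2 - 1/2) / ((8)−(-sqrt(17)/2 - 1/2)) = sqrt(17) = ϑ(G).
≈ 4.123106 (to 6 d.p.).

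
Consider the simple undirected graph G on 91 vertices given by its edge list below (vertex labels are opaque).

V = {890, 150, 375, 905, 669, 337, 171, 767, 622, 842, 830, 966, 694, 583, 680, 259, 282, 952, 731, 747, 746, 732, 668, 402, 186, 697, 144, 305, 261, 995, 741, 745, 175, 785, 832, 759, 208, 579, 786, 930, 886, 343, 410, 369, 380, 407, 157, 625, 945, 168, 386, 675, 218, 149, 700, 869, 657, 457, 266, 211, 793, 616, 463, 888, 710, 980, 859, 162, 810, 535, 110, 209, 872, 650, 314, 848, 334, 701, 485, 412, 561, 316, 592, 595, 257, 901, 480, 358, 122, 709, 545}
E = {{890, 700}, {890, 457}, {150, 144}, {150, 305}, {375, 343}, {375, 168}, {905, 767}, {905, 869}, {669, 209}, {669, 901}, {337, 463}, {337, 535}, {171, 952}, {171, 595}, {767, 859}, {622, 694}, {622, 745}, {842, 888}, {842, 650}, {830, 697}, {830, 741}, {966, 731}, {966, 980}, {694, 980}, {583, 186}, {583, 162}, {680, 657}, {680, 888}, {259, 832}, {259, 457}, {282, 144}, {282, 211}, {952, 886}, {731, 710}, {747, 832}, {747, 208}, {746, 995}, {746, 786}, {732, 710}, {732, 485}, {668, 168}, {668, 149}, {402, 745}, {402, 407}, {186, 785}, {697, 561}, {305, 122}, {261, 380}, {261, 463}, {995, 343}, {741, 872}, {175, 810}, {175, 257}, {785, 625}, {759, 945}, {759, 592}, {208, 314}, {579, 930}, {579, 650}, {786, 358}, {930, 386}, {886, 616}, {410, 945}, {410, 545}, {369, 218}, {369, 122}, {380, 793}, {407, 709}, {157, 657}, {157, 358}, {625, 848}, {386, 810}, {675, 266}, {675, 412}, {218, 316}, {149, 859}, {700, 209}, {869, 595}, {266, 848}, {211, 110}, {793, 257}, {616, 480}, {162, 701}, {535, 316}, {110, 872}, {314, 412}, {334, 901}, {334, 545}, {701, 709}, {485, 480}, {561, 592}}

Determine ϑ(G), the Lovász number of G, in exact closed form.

91*cos(pi/91)/(cos(pi/91) + 1)

Vertex 767 has 2 neighbors: 905, 859.
N(209) = {669, 700}, |N(209)| = 2.
N(257) = {175, 793}, |N(257)| = 2.
deg(625) = 2; N(625) = {785, 848}.
G on 91 vertices is 2-regular; connected 2-regular on 91 ⇒ C_{91}.
A has 46 distinct eigenvalues ≈ [2.0, 1.995, 1.981, 1.957, 1.924, 1.882, 1.831, 1.771, 1.703, 1.626, 1.542, 1.45, 1.352, 1.247, 1.136, 1.02, 0.899, 0.773, 0.644, 0.512, 0.377, 0.241, 0.104, -0.035, -0.172, -0.309, -0.445, -0.579, -0.709, -0.837, -0.96, -1.079, -1.192, -1.3, -1.402, -1.497, -1.585, -1.665, -1.738, -1.802, -1.858, -1.904, -1.942, -1.97, -1.989, -1.999].
Lovász: ϑ = −91(-2*cos(pi/91))/(2+-(-1)*2*cos(pi/91)) = 91*cos(pi/91)/(cos(pi/91) + 1).
≈ 45.48644 (to 5 d.p.).
Sandwich: α(G)=45 ≤ ϑ(G)=91*cos(pi/91)/(cos(pi/91) + 1) ≤ χ(Ḡ)=46 (both strict).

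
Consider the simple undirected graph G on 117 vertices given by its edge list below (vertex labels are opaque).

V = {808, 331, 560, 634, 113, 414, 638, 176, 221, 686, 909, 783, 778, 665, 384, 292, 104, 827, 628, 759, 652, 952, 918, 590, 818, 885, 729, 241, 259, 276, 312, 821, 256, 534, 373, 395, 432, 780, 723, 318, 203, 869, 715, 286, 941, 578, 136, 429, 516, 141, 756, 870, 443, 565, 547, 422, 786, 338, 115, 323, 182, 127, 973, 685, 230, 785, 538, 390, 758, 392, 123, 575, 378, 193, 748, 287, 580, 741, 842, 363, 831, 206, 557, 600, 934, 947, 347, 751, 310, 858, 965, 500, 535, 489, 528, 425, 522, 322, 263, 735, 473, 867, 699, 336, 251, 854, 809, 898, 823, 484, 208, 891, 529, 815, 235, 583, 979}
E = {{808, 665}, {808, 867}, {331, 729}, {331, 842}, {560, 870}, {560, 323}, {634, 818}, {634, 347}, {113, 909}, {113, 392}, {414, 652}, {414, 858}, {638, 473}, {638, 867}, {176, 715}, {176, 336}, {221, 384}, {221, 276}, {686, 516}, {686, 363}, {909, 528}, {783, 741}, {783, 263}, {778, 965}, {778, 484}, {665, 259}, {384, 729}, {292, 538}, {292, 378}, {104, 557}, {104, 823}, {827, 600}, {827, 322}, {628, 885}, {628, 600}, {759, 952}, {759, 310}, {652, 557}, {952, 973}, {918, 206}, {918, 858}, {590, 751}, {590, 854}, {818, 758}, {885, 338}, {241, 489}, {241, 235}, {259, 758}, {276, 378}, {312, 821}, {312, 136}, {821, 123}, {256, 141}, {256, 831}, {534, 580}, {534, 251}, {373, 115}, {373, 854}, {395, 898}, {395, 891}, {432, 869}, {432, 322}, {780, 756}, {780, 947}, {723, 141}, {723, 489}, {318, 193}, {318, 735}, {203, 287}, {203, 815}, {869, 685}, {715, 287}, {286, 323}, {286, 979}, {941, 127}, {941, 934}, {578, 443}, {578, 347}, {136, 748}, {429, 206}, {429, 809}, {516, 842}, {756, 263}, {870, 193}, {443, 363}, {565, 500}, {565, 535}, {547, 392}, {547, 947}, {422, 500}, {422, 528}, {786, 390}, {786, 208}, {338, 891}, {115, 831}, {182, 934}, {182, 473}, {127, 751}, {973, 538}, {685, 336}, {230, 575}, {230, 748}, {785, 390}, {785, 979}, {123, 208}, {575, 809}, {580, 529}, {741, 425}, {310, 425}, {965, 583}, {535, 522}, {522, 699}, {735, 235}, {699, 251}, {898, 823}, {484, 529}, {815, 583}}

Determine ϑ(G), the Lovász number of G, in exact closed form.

117*cos(pi/117)/(cos(pi/117) + 1)

deg(809) = 2; N(809) = {429, 575}.
N(831) = {256, 115}, |N(831)| = 2.
Vertex 390 has 2 neighbors: 786, 785.
N(759) = {952, 310}, |N(759)| = 2.
deg(v) = 2 for all v (|V|=117); the odd cycle C_{117}.
The 59 distinct eigenvalues: [2.0, 1.9971, 1.9885, 1.9741, 1.954, 1.9283, 1.8971, 1.8603, 1.8182, 1.7709, 1.7185, 1.6611, 1.5989, 1.5321, 1.4609, 1.3854, 1.306, 1.2228, 1.1361, 1.0461, 0.9531, 0.8574, 0.7592, 0.6587, 0.5564, 0.4525, 0.3473, 0.2411, 0.1342, 0.0269, -0.0805, -0.1877, -0.2943, -0.4001, -0.5047, -0.6078, -0.7092, -0.8086, -0.9056, -1.0, -1.0915, -1.1799, -1.2649, -1.3462, -1.4237, -1.497, -1.5661, -1.6306, -1.6904, -1.7453, -1.7952, -1.84, -1.8794, -1.9134, -1.9419, -1.9648, -1.982, -1.9935, -1.9993].
With N=117: ϑ(G) = 117·(-(-1)*2*cos(pi/117))/(2−(-2*cos(pi/117))) = 117*cos(pi/117)/(cos(pi/117) + 1).
Numerically 58.48945.
58 ≤ 117*cos(pi/117)/(cos(pi/117) + 1) ≤ 59: both strict.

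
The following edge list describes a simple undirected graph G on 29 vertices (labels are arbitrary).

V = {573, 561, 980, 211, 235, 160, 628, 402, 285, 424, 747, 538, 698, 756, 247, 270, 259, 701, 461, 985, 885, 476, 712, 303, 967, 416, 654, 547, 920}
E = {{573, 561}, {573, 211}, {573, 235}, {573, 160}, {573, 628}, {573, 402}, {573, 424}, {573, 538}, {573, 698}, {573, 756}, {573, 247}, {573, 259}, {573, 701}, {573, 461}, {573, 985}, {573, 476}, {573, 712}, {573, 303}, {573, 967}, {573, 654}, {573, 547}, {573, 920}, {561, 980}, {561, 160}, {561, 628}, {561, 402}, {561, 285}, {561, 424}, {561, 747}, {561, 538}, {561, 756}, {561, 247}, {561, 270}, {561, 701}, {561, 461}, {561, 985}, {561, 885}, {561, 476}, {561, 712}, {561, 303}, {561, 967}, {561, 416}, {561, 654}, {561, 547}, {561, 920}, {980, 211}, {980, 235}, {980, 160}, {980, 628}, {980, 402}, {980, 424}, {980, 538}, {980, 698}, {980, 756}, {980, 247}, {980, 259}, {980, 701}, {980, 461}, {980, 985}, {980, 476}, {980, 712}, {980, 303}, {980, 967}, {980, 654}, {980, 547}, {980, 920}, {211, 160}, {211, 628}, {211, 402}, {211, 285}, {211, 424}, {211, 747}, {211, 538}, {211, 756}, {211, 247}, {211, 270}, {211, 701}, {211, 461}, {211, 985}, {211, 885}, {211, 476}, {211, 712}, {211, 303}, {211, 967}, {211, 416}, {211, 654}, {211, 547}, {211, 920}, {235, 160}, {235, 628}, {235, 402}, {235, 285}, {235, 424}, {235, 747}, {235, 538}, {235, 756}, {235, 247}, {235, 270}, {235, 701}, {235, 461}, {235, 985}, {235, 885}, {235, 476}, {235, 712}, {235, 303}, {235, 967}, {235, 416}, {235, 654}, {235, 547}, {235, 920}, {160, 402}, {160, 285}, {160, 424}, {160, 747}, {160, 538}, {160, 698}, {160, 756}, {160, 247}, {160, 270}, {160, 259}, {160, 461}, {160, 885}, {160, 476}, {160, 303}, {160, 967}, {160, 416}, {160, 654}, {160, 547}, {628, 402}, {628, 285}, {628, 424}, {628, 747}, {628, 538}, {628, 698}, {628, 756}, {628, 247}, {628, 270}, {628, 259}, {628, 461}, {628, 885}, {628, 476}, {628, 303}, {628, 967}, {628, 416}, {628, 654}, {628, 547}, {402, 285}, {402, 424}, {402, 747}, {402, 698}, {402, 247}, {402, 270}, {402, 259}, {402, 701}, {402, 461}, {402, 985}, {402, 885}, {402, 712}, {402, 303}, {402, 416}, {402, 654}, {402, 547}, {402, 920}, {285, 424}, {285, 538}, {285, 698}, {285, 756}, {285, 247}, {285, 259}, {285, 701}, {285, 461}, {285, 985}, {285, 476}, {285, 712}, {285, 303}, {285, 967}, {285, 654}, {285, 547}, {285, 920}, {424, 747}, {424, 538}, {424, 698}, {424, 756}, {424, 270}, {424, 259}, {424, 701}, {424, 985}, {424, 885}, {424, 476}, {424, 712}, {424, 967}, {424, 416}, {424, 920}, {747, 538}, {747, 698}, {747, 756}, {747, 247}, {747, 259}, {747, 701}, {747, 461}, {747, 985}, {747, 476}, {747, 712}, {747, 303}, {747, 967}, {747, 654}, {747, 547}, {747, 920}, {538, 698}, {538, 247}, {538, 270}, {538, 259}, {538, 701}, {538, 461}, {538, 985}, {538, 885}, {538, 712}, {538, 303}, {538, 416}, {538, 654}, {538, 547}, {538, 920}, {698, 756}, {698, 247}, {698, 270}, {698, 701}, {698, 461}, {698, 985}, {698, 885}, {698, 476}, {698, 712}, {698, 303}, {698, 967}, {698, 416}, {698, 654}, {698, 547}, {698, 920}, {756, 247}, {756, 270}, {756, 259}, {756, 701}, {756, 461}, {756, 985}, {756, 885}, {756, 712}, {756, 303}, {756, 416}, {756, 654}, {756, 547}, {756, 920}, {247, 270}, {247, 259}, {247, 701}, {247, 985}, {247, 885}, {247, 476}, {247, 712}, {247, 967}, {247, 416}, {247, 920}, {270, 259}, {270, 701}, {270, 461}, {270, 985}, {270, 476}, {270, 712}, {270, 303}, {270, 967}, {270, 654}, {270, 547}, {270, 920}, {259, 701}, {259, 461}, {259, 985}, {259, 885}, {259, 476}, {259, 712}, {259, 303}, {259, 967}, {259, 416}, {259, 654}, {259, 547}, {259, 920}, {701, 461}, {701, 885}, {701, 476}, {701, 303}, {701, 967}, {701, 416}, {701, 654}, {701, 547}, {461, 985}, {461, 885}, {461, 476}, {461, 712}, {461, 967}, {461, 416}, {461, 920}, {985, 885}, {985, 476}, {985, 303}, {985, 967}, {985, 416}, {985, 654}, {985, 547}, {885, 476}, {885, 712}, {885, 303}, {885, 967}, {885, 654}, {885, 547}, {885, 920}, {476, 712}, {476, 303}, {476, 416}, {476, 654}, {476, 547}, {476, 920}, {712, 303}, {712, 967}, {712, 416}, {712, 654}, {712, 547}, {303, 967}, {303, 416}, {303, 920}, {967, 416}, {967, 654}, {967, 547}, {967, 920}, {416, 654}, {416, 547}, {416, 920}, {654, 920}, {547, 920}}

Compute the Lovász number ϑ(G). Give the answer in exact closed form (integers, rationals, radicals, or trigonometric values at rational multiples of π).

7

deg(476) = 24; N(476) = {573, 561, 980, 211, 235, 160, 628, 285, 424, 747, 698, 247, 270, 259, 701, 461, 985, 885, 712, 303, 416, 654, 547, 920}.
Vertex 698 has 24 neighbors: 573, 980, 160, 628, 402, 285, 424, 747, 538, 756, 247, 270, 701, 461, 985, 885, 476, 712, 303, 967, 416, 654, 547, 920.
deg(247) = 23; N(247) = {573, 561, 980, 211, 235, 160, 628, 402, 285, 747, 538, 698, 756, 270, 259, 701, 985, 885, 476, 712, 967, 416, 920}.
N(628) = {573, 561, 980, 211, 235, 402, 285, 424, 747, 538, 698, 756, 247, 270, 259, 461, 885, 476, 303, 967, 416, 654, 547}, |N(628)| = 23.
Complete 5-partite, parts [7, 6, 6, 5, 5]: perfect, ϑ = α = 7.
≈ 7.0000000 (to 7 d.p.).
α=7, χ(Ḡ)=7; ϑ=7 lies between (collapsed).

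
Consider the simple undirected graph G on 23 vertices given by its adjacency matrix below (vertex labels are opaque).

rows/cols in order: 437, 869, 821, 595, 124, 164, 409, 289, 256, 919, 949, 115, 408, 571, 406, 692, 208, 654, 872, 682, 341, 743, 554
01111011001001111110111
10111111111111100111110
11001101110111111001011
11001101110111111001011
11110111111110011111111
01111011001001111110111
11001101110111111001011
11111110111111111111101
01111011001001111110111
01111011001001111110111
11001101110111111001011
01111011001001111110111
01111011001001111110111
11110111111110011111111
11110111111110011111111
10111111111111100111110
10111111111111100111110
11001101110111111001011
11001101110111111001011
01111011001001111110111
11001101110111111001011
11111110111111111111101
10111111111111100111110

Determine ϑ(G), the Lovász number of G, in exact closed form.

N(341) = {437, 869, 124, 164, 289, 256, 919, 115, 408, 571, 406, 692, 208, 682, 743, 554}, |N(341)| = 16.
deg(115) = 16; N(115) = {869, 821, 595, 124, 409, 289, 949, 571, 406, 692, 208, 654, 872, 341, 743, 554}.
Vertex 289 has 21 neighbors: 437, 869, 821, 595, 124, 164, 409, 256, 919, 949, 115, 408, 571, 406, 692, 208, 654, 872, 682, 341, 554.
deg(164) = 16; N(164) = {869, 821, 595, 124, 409, 289, 949, 571, 406, 692, 208, 654, 872, 341, 743, 554}.
G = K_{7,7,4,3,2}: α = 7 = χ(Ḡ), so ϑ = 7.
Numerically 7.000000.
Sandwich: α(G)=7 ≤ ϑ(G)=7 ≤ χ(Ḡ)=7 (collapsed).

7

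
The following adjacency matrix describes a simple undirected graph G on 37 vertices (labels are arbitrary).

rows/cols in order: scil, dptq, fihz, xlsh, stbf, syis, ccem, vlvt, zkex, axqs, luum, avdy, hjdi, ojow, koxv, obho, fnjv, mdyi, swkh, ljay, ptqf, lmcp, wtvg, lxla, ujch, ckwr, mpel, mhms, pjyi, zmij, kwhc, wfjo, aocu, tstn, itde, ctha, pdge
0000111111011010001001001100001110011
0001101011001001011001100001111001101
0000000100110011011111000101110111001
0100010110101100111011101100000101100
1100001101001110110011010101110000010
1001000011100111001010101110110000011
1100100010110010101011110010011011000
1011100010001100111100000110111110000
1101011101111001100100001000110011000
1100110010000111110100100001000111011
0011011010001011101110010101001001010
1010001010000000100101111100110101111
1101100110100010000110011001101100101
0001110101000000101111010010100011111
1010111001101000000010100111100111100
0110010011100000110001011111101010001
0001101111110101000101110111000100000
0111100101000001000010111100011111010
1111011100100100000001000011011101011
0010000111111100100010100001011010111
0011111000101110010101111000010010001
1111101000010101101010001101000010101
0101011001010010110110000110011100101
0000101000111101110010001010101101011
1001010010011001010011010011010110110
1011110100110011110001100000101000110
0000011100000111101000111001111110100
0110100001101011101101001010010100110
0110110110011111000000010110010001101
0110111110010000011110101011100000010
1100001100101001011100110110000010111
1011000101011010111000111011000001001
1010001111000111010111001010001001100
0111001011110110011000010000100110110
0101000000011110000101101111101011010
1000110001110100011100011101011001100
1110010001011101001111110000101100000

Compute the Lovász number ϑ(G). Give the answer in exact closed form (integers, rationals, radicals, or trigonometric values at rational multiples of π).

sqrt(37)

N(mdyi) = {dptq, fihz, xlsh, stbf, vlvt, axqs, obho, ptqf, wtvg, lxla, ujch, ckwr, zmij, kwhc, wfjo, aocu, tstn, ctha}, |N(mdyi)| = 18.
Vertex ptqf has 18 neighbors: fihz, xlsh, stbf, syis, ccem, luum, hjdi, ojow, koxv, mdyi, ljay, lmcp, wtvg, lxla, ujch, zmij, aocu, pdge.
N(stbf) = {scil, dptq, ccem, vlvt, axqs, hjdi, ojow, koxv, fnjv, mdyi, ptqf, lmcp, lxla, ckwr, mhms, pjyi, zmij, ctha}, |N(stbf)| = 18.
Vertex tstn has 18 neighbors: dptq, fihz, xlsh, ccem, zkex, axqs, luum, avdy, ojow, koxv, mdyi, swkh, lxla, pjyi, wfjo, aocu, itde, ctha.
18-regular, N=37; strongly regular (37,18,8,9).
The 3 distinct eigenvalues: [18.0, 2.541381, -3.541381].
With N=37: ϑ(G) = 37·(-(-sqrt(37)/2 - 1/2))/(18−(-sqrt(37)/2 - 1/2)) = sqrt(37).
= 6.08276… (decimal).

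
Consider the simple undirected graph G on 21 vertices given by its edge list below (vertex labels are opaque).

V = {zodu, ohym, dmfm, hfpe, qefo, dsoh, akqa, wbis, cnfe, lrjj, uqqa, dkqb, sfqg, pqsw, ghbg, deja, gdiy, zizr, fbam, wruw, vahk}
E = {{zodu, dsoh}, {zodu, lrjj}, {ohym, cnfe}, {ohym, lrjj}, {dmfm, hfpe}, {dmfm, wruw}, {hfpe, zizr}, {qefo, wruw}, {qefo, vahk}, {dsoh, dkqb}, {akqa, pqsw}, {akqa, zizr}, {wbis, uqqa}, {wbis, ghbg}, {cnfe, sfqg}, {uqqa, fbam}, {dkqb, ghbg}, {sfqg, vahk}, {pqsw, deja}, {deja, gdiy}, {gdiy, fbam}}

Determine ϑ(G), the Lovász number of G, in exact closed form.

deg(fbam) = 2; N(fbam) = {uqqa, gdiy}.
deg(hfpe) = 2; N(hfpe) = {dmfm, zizr}.
deg(wbis) = 2; N(wbis) = {uqqa, ghbg}.
N(dmfm) = {hfpe, wruw}, |N(dmfm)| = 2.
Every vertex has degree 2 (N=21); a single 21-cycle (edge-transitive).
The 11 distinct eigenvalues: [2.0, 1.911, 1.652, 1.247, 0.731, 0.149, -0.445, -1.0, -1.466, -1.802, -1.978].
With N=21: ϑ(G) = 21·(-(-1)*2*cos(pi/21))/(2−(-2*cos(pi/21))) = 21*cos(pi/21)/(cos(pi/21) + 1).
≈ 10.441033 (to 6 d.p.).
Sandwich: α(G)=10 ≤ ϑ(G)=21*cos(pi/21)/(cos(pi/21) + 1) ≤ χ(Ḡ)=11 (both strict).

21*cos(pi/21)/(cos(pi/21) + 1)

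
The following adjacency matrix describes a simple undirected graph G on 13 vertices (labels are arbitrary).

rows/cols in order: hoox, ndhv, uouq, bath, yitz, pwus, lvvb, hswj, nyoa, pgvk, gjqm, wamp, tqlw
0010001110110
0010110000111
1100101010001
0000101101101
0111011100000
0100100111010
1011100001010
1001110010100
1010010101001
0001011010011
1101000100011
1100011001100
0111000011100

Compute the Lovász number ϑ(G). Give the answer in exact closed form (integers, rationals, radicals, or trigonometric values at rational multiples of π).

sqrt(13)

N(gjqm) = {hoox, ndhv, bath, hswj, wamp, tqlw}, |N(gjqm)| = 6.
N(lvvb) = {hoox, uouq, bath, yitz, pgvk, wamp}, |N(lvvb)| = 6.
Vertex ndhv has 6 neighbors: uouq, yitz, pwus, gjqm, wamp, tqlw.
deg(yitz) = 6; N(yitz) = {ndhv, uouq, bath, pwus, lvvb, hswj}.
Regular of degree 6 on 13 vertices: SR(13,6,2,3) — a Paley graph.
spec(A) ≈ [6.0, 1.30278, -2.30278] (distinct, 5 d.p.).
−13·(-sqrt(13)/2 - 1/2) / ((6)−(-sqrt(13)/2 - 1/2)) = sqrt(13) = ϑ(G).
= 3.605551… (decimal).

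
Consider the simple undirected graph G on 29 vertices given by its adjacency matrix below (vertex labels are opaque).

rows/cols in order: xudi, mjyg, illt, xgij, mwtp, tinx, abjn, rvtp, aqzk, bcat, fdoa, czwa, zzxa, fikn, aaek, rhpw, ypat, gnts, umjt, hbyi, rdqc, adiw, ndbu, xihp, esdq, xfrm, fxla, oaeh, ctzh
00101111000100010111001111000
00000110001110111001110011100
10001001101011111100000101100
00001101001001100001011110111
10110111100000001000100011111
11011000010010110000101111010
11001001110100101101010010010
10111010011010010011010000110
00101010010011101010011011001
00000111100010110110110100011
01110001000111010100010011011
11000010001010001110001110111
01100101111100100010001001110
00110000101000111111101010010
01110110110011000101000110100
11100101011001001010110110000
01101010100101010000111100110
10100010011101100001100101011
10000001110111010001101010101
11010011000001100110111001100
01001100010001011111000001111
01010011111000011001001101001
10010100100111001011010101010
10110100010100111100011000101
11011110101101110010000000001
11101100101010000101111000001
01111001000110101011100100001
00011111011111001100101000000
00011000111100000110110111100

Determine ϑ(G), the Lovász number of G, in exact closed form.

sqrt(29)

deg(ndbu) = 14; N(ndbu) = {xudi, xgij, tinx, aqzk, czwa, zzxa, fikn, ypat, umjt, hbyi, adiw, xihp, xfrm, oaeh}.
N(umjt) = {xudi, rvtp, aqzk, bcat, czwa, zzxa, fikn, rhpw, hbyi, rdqc, ndbu, esdq, fxla, ctzh}, |N(umjt)| = 14.
N(illt) = {xudi, mwtp, rvtp, aqzk, fdoa, zzxa, fikn, aaek, rhpw, ypat, gnts, xihp, xfrm, fxla}, |N(illt)| = 14.
Vertex oaeh has 14 neighbors: xgij, mwtp, tinx, abjn, rvtp, bcat, fdoa, czwa, zzxa, fikn, ypat, gnts, rdqc, ndbu.
deg(v) = 14 for all v (|V|=29); strongly regular (29,14,6,7).
Distinct eigenvalues (to 5 d.p.): [14.0, 2.19258, -3.19258].
λ_max=14, λ_min=-sqrt(29)/2 - 1/2; ϑ = −29·λ_min/(λ_max−λ_min) = sqrt(29).
≈ 5.385165 (to 6 d.p.).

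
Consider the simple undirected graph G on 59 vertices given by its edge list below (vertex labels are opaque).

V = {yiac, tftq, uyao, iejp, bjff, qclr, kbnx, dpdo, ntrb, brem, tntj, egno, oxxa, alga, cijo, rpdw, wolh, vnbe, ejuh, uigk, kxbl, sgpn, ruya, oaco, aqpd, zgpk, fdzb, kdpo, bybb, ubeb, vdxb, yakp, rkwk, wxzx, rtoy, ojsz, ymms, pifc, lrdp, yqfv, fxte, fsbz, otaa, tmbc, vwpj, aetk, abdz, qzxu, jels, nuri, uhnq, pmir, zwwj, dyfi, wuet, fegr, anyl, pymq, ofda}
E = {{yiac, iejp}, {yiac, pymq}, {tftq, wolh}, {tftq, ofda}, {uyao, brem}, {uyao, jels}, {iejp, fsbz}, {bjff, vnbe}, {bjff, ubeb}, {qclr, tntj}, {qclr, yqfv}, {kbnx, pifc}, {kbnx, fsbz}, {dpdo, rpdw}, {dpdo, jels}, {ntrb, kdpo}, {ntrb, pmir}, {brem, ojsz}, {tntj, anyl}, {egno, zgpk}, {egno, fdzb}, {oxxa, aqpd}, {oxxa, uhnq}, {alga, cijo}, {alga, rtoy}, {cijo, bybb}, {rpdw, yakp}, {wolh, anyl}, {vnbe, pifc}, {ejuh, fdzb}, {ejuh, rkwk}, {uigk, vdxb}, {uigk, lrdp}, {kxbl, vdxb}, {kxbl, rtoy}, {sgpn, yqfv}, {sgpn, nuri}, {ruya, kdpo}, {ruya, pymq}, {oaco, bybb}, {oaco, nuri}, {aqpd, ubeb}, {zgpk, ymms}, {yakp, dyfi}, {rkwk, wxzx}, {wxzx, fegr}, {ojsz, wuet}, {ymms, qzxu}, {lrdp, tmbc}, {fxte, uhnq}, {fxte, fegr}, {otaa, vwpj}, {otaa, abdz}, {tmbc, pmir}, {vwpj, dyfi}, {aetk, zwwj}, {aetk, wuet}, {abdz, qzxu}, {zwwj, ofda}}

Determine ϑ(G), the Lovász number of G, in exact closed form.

Vertex zwwj has 2 neighbors: aetk, ofda.
N(ntrb) = {kdpo, pmir}, |N(ntrb)| = 2.
Vertex uyao has 2 neighbors: brem, jels.
deg(rtoy) = 2; N(rtoy) = {alga, kxbl}.
59-vertex 2-regular graph: a single 59-cycle (edge-transitive).
Distinct eigenvalues (to 6 d.p.): [2.0, 1.98867, 1.954807, 1.898795, 1.82127, 1.723108, 1.605423, 1.469548, 1.317023, 1.149575, 0.969102, 0.777648, 0.577384, 0.370577, 0.159572, -0.053241, -0.265451, -0.474653, -0.678478, -0.874615, -1.060842, -1.235049, -1.395263, -1.539668, -1.666628, -1.774704, -1.862672, -1.929536, -1.974537, -1.997165].
With N=59: ϑ(G) = 59·(-(-1)*2*cos(pi/59))/(2−(-2*cos(pi/59))) = 59*cos(pi/59)/(cos(pi/59) + 1).
Numerically 29.4791.
Lovász sandwich 29 ≤ 59*cos(pi/59)/(cos(pi/59) + 1) ≤ 30: both strict.

59*cos(pi/59)/(cos(pi/59) + 1)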